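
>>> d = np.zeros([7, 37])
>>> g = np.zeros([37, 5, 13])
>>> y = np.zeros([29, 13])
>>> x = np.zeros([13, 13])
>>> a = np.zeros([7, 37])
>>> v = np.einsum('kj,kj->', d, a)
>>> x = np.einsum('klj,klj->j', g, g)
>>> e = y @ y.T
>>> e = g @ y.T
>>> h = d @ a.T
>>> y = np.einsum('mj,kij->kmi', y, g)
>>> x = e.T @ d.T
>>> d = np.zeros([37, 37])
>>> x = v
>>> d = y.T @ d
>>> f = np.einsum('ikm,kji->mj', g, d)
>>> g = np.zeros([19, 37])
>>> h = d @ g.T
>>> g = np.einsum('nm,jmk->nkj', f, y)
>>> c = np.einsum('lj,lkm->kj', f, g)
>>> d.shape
(5, 29, 37)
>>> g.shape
(13, 5, 37)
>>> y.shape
(37, 29, 5)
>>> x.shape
()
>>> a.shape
(7, 37)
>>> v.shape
()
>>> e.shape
(37, 5, 29)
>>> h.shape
(5, 29, 19)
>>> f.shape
(13, 29)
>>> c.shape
(5, 29)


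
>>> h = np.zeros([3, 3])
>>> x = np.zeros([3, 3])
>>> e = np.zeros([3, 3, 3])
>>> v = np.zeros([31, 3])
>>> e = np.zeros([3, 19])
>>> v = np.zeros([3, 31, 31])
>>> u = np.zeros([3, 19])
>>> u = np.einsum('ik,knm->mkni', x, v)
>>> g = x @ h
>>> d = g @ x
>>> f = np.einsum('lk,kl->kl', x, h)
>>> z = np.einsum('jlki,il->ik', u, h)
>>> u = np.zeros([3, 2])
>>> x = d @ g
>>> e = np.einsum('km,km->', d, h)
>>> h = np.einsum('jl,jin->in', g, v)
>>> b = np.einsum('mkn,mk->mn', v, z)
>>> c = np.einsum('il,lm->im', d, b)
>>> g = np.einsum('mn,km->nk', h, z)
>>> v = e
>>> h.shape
(31, 31)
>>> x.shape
(3, 3)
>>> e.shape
()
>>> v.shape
()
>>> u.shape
(3, 2)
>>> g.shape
(31, 3)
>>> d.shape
(3, 3)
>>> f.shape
(3, 3)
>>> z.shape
(3, 31)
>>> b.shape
(3, 31)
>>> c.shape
(3, 31)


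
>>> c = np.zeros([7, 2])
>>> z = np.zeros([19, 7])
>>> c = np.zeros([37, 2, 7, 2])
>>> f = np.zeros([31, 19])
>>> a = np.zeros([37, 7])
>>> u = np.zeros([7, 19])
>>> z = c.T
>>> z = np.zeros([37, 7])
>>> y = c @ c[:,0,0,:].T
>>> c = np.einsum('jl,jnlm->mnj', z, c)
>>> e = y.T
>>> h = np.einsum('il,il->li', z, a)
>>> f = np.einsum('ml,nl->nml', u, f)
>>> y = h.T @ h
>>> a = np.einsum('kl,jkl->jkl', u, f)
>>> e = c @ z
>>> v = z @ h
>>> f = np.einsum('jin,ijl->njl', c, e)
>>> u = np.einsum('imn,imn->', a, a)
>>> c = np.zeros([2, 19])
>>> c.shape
(2, 19)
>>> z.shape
(37, 7)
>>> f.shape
(37, 2, 7)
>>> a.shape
(31, 7, 19)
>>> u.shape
()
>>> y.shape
(37, 37)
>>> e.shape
(2, 2, 7)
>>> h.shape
(7, 37)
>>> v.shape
(37, 37)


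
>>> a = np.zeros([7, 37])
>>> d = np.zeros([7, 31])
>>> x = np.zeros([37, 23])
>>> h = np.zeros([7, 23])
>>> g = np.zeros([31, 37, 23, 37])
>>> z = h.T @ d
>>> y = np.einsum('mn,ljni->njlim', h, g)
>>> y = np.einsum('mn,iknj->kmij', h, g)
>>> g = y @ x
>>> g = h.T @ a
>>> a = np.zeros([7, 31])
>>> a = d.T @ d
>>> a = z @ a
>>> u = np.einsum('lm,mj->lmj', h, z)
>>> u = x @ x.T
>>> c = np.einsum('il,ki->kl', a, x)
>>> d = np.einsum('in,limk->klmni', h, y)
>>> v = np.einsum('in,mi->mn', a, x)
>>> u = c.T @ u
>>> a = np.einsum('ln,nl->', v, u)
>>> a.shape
()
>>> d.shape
(37, 37, 31, 23, 7)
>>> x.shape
(37, 23)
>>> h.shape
(7, 23)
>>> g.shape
(23, 37)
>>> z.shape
(23, 31)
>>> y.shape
(37, 7, 31, 37)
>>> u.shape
(31, 37)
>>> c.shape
(37, 31)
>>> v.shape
(37, 31)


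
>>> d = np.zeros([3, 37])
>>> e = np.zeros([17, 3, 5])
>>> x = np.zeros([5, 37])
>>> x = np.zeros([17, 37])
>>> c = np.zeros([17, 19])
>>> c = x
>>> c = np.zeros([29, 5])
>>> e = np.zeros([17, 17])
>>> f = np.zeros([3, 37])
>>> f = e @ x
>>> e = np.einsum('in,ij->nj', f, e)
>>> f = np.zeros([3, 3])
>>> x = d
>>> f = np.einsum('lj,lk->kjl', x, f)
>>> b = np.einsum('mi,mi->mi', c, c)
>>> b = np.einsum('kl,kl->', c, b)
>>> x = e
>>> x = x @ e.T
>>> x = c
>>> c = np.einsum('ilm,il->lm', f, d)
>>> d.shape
(3, 37)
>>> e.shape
(37, 17)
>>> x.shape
(29, 5)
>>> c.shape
(37, 3)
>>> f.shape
(3, 37, 3)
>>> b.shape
()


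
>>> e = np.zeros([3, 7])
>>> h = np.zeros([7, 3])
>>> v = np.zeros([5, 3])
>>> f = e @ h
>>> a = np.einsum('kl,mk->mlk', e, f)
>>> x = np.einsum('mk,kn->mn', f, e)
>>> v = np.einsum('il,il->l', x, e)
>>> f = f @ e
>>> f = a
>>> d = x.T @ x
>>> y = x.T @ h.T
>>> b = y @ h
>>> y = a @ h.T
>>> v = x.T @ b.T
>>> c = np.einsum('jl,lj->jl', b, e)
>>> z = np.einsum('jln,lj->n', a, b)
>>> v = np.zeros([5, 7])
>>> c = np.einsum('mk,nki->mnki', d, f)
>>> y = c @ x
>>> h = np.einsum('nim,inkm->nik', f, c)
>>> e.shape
(3, 7)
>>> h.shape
(3, 7, 7)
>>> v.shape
(5, 7)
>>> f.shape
(3, 7, 3)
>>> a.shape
(3, 7, 3)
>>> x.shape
(3, 7)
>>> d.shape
(7, 7)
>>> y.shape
(7, 3, 7, 7)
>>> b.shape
(7, 3)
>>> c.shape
(7, 3, 7, 3)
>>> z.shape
(3,)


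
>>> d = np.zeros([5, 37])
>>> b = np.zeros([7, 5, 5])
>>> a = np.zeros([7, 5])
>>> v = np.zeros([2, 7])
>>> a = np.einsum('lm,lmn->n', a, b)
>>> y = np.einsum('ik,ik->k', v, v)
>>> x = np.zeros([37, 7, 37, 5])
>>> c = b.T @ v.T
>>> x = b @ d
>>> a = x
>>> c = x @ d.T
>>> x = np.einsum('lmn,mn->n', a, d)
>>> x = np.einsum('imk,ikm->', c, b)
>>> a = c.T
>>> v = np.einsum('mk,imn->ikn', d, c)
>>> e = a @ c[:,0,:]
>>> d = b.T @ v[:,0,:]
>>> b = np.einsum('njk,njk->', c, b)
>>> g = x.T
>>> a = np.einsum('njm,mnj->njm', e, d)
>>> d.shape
(5, 5, 5)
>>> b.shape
()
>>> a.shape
(5, 5, 5)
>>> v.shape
(7, 37, 5)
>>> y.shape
(7,)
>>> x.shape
()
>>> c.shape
(7, 5, 5)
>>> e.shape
(5, 5, 5)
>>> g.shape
()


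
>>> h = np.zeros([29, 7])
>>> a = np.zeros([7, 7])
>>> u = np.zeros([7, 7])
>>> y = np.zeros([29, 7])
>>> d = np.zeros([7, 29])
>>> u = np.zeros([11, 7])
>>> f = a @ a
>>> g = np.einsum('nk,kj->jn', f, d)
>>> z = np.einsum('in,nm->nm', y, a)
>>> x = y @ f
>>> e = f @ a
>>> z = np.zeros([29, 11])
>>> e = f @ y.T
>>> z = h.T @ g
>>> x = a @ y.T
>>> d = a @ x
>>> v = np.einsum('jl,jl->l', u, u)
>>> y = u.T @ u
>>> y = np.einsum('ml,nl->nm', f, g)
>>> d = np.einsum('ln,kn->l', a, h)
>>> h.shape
(29, 7)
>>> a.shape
(7, 7)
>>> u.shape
(11, 7)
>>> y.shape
(29, 7)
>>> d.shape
(7,)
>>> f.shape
(7, 7)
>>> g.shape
(29, 7)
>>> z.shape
(7, 7)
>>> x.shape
(7, 29)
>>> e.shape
(7, 29)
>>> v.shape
(7,)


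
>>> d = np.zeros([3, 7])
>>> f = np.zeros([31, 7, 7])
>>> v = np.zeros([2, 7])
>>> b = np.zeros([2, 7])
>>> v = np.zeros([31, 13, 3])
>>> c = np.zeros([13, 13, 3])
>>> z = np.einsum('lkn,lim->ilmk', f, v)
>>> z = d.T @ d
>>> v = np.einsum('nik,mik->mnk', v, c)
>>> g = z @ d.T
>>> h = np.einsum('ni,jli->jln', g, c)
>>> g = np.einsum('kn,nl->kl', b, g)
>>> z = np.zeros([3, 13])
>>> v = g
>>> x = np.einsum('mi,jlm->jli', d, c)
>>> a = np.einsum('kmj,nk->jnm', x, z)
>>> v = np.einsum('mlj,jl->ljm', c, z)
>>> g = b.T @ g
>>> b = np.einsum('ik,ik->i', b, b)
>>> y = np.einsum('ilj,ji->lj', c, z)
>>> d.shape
(3, 7)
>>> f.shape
(31, 7, 7)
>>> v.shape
(13, 3, 13)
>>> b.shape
(2,)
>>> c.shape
(13, 13, 3)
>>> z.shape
(3, 13)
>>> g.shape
(7, 3)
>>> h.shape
(13, 13, 7)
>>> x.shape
(13, 13, 7)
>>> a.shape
(7, 3, 13)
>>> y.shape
(13, 3)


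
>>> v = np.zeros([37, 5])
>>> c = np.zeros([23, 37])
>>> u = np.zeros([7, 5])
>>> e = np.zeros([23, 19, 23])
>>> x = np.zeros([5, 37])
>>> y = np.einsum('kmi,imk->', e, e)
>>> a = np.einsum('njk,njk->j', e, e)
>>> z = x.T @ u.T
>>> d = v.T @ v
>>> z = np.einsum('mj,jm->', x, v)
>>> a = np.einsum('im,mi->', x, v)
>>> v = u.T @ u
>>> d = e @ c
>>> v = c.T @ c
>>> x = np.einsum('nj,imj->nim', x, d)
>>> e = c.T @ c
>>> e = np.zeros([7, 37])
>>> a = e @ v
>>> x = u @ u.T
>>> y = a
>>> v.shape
(37, 37)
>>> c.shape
(23, 37)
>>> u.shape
(7, 5)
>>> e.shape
(7, 37)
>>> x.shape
(7, 7)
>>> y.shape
(7, 37)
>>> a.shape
(7, 37)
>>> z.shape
()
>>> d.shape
(23, 19, 37)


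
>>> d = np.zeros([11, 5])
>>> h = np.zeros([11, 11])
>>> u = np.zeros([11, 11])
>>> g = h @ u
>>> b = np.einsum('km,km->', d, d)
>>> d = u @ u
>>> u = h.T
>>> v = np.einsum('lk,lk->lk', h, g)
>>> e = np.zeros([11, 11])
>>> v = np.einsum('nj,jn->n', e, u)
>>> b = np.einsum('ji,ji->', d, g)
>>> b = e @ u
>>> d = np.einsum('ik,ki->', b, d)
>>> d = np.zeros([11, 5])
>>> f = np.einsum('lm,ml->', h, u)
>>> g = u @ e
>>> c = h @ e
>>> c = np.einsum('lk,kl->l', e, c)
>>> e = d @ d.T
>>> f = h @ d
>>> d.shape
(11, 5)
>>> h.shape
(11, 11)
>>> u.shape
(11, 11)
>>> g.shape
(11, 11)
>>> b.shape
(11, 11)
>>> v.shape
(11,)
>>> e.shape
(11, 11)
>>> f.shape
(11, 5)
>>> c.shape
(11,)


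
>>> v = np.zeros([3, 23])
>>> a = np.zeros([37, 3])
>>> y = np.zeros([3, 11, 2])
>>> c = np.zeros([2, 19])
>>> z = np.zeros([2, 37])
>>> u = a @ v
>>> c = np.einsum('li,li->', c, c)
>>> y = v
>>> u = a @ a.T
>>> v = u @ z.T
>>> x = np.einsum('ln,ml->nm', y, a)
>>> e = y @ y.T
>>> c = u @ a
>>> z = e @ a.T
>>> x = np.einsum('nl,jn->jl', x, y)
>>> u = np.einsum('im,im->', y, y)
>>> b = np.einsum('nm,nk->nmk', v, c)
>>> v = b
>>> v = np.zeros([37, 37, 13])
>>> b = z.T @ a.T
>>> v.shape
(37, 37, 13)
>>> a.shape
(37, 3)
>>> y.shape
(3, 23)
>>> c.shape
(37, 3)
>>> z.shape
(3, 37)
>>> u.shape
()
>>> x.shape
(3, 37)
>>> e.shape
(3, 3)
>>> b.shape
(37, 37)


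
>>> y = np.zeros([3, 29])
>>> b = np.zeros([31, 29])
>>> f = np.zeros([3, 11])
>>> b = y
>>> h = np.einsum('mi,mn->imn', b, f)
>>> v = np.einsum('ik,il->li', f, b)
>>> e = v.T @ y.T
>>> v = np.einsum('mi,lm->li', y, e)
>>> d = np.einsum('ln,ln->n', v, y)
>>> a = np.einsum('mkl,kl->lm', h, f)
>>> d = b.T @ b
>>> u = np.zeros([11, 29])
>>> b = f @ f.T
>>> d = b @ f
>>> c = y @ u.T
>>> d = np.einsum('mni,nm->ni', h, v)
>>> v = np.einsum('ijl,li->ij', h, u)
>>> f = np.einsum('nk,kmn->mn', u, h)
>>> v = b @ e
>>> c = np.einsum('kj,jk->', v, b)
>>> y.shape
(3, 29)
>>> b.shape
(3, 3)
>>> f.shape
(3, 11)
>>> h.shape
(29, 3, 11)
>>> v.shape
(3, 3)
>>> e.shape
(3, 3)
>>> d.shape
(3, 11)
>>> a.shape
(11, 29)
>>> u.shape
(11, 29)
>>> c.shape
()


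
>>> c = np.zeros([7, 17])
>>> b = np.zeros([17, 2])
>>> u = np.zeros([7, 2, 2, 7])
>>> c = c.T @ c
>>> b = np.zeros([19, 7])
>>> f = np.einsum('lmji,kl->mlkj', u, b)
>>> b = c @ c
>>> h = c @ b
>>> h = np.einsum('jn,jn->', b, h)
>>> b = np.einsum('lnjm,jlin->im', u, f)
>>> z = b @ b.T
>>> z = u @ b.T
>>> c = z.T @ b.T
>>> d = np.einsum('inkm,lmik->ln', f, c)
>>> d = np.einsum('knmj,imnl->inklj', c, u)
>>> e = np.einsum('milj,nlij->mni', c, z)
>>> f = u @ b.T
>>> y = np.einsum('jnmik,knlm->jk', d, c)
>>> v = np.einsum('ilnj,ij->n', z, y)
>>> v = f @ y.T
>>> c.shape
(19, 2, 2, 19)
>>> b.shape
(19, 7)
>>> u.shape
(7, 2, 2, 7)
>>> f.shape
(7, 2, 2, 19)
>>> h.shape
()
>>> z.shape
(7, 2, 2, 19)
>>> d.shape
(7, 2, 19, 7, 19)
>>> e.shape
(19, 7, 2)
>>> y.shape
(7, 19)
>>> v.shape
(7, 2, 2, 7)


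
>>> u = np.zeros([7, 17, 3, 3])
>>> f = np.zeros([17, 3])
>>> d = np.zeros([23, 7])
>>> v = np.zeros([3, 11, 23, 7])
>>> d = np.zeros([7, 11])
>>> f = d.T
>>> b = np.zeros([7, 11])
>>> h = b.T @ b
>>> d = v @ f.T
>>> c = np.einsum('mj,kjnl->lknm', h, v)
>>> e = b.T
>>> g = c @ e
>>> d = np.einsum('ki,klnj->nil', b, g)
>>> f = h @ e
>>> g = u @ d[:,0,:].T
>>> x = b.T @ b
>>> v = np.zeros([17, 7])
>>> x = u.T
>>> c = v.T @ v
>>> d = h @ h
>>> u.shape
(7, 17, 3, 3)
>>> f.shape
(11, 7)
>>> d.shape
(11, 11)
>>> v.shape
(17, 7)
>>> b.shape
(7, 11)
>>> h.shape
(11, 11)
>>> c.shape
(7, 7)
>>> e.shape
(11, 7)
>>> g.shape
(7, 17, 3, 23)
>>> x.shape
(3, 3, 17, 7)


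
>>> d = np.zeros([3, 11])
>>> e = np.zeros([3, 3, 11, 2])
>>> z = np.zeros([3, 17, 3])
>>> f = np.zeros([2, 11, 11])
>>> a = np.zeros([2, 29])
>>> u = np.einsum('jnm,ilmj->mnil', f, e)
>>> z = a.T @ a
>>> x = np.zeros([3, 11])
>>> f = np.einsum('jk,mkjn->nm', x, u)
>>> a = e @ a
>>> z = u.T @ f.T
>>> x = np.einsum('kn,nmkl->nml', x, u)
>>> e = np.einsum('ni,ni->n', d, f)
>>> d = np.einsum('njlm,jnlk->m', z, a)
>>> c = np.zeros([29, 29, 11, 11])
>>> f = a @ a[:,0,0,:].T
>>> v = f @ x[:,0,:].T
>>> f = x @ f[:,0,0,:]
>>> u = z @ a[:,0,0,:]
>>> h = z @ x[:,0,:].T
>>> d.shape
(3,)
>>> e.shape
(3,)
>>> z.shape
(3, 3, 11, 3)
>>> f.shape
(11, 11, 3)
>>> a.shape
(3, 3, 11, 29)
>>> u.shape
(3, 3, 11, 29)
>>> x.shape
(11, 11, 3)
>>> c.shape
(29, 29, 11, 11)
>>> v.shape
(3, 3, 11, 11)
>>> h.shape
(3, 3, 11, 11)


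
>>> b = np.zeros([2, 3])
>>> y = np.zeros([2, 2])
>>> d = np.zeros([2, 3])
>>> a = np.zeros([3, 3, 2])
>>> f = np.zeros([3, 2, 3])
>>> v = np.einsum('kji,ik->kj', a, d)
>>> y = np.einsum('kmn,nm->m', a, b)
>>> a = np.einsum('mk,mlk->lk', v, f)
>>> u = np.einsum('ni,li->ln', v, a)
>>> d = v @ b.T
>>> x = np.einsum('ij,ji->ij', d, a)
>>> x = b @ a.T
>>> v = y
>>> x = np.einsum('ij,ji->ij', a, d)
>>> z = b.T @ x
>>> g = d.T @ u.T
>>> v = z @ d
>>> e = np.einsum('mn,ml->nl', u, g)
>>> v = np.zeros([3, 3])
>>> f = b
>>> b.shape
(2, 3)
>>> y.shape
(3,)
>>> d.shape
(3, 2)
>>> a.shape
(2, 3)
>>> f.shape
(2, 3)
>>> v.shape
(3, 3)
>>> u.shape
(2, 3)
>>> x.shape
(2, 3)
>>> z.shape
(3, 3)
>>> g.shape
(2, 2)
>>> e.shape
(3, 2)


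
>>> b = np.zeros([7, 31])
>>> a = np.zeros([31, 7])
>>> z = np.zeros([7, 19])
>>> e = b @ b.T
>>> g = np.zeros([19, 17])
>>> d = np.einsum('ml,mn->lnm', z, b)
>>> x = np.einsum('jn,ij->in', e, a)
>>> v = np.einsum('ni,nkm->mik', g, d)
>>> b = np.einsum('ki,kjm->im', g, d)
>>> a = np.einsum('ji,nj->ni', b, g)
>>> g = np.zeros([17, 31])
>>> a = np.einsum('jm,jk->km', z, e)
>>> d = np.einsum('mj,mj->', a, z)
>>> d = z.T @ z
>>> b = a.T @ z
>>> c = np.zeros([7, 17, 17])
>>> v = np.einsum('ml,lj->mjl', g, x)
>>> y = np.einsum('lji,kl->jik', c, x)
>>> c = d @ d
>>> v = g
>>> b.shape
(19, 19)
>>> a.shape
(7, 19)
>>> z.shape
(7, 19)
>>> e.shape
(7, 7)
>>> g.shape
(17, 31)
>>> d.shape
(19, 19)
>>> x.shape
(31, 7)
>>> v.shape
(17, 31)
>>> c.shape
(19, 19)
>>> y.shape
(17, 17, 31)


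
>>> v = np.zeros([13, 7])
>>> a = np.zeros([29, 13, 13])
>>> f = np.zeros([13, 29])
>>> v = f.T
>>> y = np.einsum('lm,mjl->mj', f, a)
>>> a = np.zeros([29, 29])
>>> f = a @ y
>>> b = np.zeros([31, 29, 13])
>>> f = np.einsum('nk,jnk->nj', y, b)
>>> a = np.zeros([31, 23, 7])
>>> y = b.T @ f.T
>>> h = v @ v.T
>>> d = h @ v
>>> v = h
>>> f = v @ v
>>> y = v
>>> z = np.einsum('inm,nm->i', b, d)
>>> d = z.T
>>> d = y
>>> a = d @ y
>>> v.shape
(29, 29)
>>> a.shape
(29, 29)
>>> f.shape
(29, 29)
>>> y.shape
(29, 29)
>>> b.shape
(31, 29, 13)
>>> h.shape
(29, 29)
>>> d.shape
(29, 29)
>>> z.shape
(31,)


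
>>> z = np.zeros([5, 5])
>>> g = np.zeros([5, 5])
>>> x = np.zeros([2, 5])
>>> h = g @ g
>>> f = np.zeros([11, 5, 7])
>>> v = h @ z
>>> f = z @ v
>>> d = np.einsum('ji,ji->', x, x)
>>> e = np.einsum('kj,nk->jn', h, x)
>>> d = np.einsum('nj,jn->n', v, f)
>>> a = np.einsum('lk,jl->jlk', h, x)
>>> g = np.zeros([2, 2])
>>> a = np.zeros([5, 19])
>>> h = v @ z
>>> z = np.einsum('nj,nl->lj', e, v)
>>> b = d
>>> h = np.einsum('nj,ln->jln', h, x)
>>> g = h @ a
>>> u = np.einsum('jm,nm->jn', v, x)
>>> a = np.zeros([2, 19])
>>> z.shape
(5, 2)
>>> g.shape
(5, 2, 19)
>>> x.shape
(2, 5)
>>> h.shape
(5, 2, 5)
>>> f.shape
(5, 5)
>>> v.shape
(5, 5)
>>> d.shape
(5,)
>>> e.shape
(5, 2)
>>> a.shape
(2, 19)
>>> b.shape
(5,)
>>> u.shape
(5, 2)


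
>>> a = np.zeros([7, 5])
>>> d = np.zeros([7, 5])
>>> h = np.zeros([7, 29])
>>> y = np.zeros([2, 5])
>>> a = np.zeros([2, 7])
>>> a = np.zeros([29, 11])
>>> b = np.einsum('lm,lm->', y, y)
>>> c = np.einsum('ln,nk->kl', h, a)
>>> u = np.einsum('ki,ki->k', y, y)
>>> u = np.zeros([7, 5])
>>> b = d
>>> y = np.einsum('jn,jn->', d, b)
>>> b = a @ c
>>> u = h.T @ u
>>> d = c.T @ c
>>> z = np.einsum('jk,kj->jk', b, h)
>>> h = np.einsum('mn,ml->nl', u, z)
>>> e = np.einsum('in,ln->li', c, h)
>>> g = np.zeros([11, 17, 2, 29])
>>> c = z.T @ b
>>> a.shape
(29, 11)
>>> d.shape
(7, 7)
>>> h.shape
(5, 7)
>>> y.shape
()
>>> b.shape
(29, 7)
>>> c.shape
(7, 7)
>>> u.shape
(29, 5)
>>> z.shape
(29, 7)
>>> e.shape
(5, 11)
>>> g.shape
(11, 17, 2, 29)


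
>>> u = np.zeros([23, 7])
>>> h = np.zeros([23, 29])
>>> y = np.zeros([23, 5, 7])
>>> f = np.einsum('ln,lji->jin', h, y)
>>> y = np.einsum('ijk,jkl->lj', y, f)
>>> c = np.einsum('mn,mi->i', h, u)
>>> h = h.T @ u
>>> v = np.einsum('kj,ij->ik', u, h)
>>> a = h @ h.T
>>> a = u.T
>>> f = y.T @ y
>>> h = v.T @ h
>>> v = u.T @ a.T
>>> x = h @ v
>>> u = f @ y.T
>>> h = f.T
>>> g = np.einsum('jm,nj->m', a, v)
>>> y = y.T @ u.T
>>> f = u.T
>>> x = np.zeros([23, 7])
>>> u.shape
(5, 29)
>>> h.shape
(5, 5)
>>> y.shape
(5, 5)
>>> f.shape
(29, 5)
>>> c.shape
(7,)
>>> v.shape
(7, 7)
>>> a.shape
(7, 23)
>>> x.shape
(23, 7)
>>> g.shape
(23,)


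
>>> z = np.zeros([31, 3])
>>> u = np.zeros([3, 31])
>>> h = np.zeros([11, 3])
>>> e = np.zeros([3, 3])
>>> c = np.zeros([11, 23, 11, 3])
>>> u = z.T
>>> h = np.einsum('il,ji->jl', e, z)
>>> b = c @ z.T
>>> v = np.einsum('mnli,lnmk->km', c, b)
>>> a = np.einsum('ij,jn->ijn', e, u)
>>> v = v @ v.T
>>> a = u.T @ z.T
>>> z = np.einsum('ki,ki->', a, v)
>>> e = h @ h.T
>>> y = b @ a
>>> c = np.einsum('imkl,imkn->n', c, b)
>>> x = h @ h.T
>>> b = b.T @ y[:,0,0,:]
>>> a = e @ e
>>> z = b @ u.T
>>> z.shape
(31, 11, 23, 3)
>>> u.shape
(3, 31)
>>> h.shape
(31, 3)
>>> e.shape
(31, 31)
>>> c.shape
(31,)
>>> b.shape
(31, 11, 23, 31)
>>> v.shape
(31, 31)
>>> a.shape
(31, 31)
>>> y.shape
(11, 23, 11, 31)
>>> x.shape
(31, 31)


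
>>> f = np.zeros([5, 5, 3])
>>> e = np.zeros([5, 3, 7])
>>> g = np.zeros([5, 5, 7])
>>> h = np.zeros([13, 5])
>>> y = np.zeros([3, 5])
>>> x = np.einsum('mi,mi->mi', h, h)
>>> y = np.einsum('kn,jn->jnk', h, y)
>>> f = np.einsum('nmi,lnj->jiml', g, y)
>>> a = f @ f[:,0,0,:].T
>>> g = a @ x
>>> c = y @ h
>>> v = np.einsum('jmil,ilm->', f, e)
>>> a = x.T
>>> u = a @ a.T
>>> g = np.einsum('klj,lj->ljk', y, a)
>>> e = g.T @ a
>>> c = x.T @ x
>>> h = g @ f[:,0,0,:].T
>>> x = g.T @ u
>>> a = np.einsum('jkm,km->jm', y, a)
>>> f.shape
(13, 7, 5, 3)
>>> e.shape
(3, 13, 13)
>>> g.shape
(5, 13, 3)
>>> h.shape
(5, 13, 13)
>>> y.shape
(3, 5, 13)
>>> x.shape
(3, 13, 5)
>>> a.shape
(3, 13)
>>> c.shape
(5, 5)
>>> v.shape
()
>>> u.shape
(5, 5)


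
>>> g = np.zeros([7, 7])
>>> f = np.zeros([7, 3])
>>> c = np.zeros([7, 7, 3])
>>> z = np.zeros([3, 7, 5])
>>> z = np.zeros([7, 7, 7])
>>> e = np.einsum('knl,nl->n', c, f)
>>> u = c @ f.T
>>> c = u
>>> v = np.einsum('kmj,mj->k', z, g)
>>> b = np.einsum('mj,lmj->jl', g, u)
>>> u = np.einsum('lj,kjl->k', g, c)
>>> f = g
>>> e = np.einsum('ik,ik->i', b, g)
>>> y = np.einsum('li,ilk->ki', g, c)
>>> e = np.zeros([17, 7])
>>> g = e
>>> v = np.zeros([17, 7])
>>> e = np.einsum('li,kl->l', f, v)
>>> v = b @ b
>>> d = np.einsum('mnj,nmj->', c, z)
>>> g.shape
(17, 7)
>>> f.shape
(7, 7)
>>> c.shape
(7, 7, 7)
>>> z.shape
(7, 7, 7)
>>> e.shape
(7,)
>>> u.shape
(7,)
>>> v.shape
(7, 7)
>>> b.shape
(7, 7)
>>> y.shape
(7, 7)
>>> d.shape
()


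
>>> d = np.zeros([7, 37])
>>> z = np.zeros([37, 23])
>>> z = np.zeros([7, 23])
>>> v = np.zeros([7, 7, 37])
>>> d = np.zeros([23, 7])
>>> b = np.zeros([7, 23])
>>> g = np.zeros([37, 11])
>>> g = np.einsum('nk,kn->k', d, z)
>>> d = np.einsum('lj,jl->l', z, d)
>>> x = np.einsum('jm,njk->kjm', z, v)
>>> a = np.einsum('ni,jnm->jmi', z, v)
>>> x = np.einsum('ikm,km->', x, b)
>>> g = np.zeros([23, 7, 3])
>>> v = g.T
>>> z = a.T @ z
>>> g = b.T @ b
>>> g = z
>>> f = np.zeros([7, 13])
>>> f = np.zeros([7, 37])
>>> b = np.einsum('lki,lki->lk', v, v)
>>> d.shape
(7,)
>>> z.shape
(23, 37, 23)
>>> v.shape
(3, 7, 23)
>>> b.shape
(3, 7)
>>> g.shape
(23, 37, 23)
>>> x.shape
()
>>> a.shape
(7, 37, 23)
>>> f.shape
(7, 37)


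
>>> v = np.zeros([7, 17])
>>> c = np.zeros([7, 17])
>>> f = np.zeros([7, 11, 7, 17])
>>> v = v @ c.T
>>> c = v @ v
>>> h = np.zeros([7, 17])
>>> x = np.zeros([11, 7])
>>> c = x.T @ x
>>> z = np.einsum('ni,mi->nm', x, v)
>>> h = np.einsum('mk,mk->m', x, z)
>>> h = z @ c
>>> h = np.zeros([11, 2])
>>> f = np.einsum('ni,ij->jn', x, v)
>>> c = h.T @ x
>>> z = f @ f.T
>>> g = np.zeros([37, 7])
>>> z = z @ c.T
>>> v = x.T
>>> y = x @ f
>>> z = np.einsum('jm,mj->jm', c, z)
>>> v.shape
(7, 11)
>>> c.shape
(2, 7)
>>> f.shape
(7, 11)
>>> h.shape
(11, 2)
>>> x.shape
(11, 7)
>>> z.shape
(2, 7)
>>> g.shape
(37, 7)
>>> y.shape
(11, 11)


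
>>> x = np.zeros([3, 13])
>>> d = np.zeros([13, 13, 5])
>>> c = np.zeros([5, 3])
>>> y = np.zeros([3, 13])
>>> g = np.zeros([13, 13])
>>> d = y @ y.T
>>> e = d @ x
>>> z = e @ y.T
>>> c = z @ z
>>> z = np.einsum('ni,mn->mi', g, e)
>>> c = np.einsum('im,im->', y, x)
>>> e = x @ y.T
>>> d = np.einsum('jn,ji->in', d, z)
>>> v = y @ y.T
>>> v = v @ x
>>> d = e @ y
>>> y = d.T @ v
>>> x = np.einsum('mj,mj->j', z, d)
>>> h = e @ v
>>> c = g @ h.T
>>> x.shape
(13,)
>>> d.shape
(3, 13)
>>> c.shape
(13, 3)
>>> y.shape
(13, 13)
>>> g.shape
(13, 13)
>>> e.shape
(3, 3)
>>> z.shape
(3, 13)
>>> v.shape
(3, 13)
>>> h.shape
(3, 13)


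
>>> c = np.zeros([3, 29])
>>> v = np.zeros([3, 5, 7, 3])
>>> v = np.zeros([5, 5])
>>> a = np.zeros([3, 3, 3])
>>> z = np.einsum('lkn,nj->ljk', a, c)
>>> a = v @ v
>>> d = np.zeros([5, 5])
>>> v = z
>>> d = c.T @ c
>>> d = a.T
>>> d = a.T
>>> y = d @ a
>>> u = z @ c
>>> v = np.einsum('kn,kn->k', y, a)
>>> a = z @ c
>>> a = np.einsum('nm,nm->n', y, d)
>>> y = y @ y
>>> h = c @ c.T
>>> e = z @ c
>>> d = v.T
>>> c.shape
(3, 29)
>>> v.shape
(5,)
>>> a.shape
(5,)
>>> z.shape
(3, 29, 3)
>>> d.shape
(5,)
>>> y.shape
(5, 5)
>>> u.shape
(3, 29, 29)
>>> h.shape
(3, 3)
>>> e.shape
(3, 29, 29)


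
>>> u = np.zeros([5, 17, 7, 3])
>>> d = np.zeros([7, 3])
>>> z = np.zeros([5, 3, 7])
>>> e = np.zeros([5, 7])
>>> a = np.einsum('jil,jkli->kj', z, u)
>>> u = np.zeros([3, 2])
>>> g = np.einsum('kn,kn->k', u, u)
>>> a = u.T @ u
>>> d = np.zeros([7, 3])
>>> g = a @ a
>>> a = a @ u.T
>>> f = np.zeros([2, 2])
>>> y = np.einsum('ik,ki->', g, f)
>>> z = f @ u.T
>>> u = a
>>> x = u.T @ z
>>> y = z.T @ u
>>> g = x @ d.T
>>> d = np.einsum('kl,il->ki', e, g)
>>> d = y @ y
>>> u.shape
(2, 3)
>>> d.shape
(3, 3)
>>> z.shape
(2, 3)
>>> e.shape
(5, 7)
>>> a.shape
(2, 3)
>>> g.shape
(3, 7)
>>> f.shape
(2, 2)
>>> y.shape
(3, 3)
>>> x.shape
(3, 3)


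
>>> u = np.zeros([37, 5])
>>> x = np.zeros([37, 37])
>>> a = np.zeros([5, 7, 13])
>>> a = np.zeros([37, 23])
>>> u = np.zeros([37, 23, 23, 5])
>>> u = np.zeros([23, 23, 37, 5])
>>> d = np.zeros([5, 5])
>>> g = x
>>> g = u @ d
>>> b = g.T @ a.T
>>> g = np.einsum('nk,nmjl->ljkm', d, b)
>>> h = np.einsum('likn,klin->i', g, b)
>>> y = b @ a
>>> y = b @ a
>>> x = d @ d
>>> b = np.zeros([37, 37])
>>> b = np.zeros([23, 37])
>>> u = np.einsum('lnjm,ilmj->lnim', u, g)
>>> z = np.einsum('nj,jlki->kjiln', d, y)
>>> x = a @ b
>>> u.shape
(23, 23, 37, 5)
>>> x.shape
(37, 37)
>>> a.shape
(37, 23)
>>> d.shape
(5, 5)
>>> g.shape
(37, 23, 5, 37)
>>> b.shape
(23, 37)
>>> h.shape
(23,)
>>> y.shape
(5, 37, 23, 23)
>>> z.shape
(23, 5, 23, 37, 5)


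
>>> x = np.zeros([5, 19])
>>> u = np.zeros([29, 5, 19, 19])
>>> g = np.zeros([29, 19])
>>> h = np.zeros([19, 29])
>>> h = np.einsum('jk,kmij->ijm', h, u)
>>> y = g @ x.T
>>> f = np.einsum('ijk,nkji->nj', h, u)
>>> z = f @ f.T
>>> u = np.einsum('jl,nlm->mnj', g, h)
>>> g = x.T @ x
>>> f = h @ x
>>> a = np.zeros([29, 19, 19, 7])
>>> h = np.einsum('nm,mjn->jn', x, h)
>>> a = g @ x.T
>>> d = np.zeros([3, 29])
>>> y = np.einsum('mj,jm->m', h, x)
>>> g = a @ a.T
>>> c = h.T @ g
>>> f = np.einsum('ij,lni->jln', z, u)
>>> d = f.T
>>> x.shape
(5, 19)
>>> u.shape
(5, 19, 29)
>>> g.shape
(19, 19)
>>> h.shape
(19, 5)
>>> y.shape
(19,)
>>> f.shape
(29, 5, 19)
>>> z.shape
(29, 29)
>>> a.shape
(19, 5)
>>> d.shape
(19, 5, 29)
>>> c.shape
(5, 19)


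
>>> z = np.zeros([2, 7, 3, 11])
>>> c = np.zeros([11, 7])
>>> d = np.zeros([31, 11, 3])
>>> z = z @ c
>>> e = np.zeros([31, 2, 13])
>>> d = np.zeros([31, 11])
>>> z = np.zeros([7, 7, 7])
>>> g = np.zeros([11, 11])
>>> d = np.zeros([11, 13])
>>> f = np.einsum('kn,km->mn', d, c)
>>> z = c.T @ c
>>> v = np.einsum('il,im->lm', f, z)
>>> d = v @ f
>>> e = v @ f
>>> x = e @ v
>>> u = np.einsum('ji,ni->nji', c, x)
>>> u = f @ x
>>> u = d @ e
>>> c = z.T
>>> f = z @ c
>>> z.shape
(7, 7)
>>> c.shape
(7, 7)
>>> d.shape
(13, 13)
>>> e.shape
(13, 13)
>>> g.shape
(11, 11)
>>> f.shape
(7, 7)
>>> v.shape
(13, 7)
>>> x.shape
(13, 7)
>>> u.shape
(13, 13)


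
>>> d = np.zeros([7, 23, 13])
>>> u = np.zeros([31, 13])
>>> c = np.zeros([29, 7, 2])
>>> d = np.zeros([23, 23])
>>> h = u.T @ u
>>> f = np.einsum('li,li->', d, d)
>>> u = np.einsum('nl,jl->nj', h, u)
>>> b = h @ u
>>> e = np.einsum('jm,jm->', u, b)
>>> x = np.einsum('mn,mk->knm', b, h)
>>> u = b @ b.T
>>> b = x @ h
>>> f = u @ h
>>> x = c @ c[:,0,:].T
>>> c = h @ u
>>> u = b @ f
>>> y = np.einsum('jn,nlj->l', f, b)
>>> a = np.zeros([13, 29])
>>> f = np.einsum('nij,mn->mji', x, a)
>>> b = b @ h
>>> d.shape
(23, 23)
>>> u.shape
(13, 31, 13)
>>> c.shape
(13, 13)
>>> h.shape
(13, 13)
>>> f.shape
(13, 29, 7)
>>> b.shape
(13, 31, 13)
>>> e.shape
()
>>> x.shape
(29, 7, 29)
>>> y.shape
(31,)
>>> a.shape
(13, 29)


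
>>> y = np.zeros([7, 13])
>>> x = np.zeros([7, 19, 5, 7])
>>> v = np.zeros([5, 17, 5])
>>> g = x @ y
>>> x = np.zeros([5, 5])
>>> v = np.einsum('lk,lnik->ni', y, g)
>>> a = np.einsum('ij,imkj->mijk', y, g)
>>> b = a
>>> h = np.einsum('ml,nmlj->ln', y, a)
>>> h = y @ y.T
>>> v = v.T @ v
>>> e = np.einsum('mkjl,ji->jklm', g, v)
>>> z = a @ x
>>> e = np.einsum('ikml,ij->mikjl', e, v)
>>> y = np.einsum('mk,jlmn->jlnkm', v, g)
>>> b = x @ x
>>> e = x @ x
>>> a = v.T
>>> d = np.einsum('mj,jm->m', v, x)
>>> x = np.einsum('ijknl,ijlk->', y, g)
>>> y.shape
(7, 19, 13, 5, 5)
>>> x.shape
()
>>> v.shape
(5, 5)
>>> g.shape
(7, 19, 5, 13)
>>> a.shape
(5, 5)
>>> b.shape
(5, 5)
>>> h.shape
(7, 7)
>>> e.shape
(5, 5)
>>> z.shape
(19, 7, 13, 5)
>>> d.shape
(5,)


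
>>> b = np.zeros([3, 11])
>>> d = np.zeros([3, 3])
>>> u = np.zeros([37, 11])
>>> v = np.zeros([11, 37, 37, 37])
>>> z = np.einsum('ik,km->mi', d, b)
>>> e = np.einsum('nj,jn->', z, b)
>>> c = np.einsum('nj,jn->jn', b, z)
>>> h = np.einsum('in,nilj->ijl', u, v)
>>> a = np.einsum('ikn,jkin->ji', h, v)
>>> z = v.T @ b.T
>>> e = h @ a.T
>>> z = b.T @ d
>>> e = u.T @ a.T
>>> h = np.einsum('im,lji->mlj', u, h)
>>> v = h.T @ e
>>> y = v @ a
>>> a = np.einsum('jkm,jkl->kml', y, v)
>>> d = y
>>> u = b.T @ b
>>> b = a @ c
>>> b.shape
(37, 37, 3)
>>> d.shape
(37, 37, 37)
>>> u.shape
(11, 11)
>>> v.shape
(37, 37, 11)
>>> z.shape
(11, 3)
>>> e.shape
(11, 11)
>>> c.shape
(11, 3)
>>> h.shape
(11, 37, 37)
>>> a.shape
(37, 37, 11)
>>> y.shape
(37, 37, 37)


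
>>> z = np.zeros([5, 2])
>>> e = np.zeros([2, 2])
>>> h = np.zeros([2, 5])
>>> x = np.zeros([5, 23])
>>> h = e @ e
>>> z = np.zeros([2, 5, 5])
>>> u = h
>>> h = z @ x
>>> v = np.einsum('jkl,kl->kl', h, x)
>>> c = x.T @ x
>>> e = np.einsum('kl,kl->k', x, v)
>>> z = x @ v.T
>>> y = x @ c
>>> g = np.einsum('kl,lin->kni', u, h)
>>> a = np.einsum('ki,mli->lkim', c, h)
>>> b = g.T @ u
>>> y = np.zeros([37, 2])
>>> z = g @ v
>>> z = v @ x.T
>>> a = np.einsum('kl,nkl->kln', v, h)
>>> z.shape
(5, 5)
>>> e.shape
(5,)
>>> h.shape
(2, 5, 23)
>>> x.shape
(5, 23)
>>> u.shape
(2, 2)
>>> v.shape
(5, 23)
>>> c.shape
(23, 23)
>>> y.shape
(37, 2)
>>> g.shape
(2, 23, 5)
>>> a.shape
(5, 23, 2)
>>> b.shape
(5, 23, 2)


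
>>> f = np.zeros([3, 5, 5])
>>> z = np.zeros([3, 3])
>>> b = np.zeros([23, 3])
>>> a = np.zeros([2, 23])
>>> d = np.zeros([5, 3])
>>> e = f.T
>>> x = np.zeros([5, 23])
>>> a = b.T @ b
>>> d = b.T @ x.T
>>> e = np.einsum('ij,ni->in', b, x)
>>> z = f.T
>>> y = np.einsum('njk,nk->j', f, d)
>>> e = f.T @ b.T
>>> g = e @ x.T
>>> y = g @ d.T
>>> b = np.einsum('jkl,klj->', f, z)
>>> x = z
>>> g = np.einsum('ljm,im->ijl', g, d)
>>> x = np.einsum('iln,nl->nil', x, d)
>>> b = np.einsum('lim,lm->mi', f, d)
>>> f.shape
(3, 5, 5)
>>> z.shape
(5, 5, 3)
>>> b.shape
(5, 5)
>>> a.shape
(3, 3)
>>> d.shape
(3, 5)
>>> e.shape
(5, 5, 23)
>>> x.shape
(3, 5, 5)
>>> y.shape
(5, 5, 3)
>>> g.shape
(3, 5, 5)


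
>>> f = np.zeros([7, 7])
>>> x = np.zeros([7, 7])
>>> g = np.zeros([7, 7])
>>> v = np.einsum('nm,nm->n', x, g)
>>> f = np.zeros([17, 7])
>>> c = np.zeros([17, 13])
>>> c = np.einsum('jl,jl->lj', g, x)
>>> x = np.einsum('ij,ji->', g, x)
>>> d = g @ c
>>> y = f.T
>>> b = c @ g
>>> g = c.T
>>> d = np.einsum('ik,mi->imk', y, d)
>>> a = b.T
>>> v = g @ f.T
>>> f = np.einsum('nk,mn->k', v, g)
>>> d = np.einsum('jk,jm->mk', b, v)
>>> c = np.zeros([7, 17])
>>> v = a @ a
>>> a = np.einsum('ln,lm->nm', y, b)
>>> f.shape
(17,)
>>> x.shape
()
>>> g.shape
(7, 7)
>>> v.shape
(7, 7)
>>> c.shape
(7, 17)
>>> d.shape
(17, 7)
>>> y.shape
(7, 17)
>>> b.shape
(7, 7)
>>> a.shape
(17, 7)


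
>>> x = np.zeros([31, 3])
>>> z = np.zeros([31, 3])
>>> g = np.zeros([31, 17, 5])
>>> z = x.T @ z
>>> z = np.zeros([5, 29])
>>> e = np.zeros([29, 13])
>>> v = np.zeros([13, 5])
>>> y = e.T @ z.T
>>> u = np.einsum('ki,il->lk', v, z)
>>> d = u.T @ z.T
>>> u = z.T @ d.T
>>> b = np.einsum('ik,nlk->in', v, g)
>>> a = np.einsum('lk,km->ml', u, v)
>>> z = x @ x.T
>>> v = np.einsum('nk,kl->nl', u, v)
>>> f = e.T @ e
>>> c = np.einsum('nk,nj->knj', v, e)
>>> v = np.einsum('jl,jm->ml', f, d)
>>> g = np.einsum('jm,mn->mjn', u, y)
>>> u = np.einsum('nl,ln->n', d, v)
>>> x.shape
(31, 3)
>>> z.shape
(31, 31)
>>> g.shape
(13, 29, 5)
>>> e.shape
(29, 13)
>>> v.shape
(5, 13)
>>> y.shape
(13, 5)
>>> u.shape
(13,)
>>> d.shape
(13, 5)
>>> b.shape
(13, 31)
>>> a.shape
(5, 29)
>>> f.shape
(13, 13)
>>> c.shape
(5, 29, 13)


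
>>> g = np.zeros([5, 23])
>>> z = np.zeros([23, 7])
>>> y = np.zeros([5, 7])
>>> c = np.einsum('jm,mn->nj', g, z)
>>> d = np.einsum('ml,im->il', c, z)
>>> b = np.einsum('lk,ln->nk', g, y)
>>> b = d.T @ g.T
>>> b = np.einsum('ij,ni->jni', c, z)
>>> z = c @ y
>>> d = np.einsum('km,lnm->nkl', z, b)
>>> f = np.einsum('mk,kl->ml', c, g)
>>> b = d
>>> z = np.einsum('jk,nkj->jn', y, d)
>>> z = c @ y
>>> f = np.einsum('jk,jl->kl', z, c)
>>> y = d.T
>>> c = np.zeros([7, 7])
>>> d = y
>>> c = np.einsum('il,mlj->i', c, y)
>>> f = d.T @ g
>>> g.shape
(5, 23)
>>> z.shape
(7, 7)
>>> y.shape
(5, 7, 23)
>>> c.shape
(7,)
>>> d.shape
(5, 7, 23)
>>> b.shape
(23, 7, 5)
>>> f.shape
(23, 7, 23)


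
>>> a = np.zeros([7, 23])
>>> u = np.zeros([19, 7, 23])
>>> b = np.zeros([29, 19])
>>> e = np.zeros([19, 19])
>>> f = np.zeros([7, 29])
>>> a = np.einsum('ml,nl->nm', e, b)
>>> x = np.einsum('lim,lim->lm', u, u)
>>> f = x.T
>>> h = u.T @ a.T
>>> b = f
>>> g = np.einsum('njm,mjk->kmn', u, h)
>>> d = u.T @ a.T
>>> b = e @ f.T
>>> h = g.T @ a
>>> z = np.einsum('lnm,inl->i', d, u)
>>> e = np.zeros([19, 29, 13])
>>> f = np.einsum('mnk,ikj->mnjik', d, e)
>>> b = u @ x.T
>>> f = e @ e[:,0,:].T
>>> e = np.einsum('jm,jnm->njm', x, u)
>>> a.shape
(29, 19)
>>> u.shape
(19, 7, 23)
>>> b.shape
(19, 7, 19)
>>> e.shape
(7, 19, 23)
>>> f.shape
(19, 29, 19)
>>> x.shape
(19, 23)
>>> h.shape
(19, 23, 19)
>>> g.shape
(29, 23, 19)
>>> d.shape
(23, 7, 29)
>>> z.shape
(19,)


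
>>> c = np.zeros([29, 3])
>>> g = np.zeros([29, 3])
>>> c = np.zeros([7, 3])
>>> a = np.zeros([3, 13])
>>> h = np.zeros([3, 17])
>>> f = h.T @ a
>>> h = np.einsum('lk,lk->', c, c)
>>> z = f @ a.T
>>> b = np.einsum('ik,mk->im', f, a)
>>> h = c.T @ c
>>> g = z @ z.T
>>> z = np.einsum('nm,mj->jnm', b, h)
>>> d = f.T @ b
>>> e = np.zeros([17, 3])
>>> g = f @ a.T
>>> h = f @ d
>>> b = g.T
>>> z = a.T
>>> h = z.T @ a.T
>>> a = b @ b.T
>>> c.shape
(7, 3)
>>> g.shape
(17, 3)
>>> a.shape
(3, 3)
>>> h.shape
(3, 3)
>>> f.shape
(17, 13)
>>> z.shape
(13, 3)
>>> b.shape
(3, 17)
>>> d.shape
(13, 3)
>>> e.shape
(17, 3)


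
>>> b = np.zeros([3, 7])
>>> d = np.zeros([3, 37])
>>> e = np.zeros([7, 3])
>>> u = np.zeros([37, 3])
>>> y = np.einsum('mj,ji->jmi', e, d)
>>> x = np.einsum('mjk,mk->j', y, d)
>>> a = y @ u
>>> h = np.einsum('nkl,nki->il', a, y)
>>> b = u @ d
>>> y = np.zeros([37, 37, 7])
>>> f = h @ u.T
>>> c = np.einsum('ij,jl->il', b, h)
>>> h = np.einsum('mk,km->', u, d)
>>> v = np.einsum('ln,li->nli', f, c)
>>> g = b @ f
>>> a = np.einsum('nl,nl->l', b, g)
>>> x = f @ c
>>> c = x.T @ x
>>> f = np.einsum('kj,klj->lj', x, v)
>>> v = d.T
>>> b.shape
(37, 37)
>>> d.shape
(3, 37)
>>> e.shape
(7, 3)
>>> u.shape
(37, 3)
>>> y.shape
(37, 37, 7)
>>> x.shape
(37, 3)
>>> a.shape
(37,)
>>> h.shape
()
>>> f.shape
(37, 3)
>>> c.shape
(3, 3)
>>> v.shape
(37, 3)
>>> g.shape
(37, 37)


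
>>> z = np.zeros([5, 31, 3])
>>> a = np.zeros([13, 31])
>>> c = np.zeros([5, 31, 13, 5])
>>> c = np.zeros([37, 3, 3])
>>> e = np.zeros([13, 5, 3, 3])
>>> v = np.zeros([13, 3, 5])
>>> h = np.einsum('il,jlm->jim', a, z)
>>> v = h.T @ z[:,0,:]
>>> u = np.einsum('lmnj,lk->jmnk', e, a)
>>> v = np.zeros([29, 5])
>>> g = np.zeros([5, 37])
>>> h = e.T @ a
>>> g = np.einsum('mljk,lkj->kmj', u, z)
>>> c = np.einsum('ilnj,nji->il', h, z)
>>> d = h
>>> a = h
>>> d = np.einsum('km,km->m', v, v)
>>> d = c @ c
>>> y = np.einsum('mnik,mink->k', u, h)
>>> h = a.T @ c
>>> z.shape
(5, 31, 3)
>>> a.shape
(3, 3, 5, 31)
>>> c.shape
(3, 3)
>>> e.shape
(13, 5, 3, 3)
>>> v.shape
(29, 5)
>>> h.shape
(31, 5, 3, 3)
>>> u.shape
(3, 5, 3, 31)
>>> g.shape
(31, 3, 3)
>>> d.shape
(3, 3)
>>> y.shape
(31,)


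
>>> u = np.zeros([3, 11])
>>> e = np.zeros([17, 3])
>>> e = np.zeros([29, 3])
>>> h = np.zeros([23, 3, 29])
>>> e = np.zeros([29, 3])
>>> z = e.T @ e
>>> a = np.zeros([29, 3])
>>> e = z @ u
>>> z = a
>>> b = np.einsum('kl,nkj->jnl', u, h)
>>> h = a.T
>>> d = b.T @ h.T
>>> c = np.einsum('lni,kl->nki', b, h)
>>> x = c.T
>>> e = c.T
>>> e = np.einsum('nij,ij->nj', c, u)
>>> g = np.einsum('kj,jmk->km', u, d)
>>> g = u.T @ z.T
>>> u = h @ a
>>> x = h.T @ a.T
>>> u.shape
(3, 3)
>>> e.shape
(23, 11)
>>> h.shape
(3, 29)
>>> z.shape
(29, 3)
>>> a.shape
(29, 3)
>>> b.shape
(29, 23, 11)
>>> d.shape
(11, 23, 3)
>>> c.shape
(23, 3, 11)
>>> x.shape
(29, 29)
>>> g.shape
(11, 29)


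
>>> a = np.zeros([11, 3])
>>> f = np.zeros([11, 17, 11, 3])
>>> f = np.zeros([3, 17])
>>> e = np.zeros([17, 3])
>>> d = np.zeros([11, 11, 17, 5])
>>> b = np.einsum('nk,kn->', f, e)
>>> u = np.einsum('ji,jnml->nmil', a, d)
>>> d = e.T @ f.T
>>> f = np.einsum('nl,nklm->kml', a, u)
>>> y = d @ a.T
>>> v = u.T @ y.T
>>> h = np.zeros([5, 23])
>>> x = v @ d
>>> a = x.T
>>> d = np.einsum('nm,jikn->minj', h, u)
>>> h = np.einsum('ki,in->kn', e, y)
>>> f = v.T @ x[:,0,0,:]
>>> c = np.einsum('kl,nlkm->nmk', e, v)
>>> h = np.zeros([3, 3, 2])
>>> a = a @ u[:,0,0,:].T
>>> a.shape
(3, 17, 3, 11)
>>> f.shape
(3, 17, 3, 3)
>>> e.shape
(17, 3)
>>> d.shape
(23, 17, 5, 11)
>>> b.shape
()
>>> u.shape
(11, 17, 3, 5)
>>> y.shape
(3, 11)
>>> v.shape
(5, 3, 17, 3)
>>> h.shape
(3, 3, 2)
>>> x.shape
(5, 3, 17, 3)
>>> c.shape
(5, 3, 17)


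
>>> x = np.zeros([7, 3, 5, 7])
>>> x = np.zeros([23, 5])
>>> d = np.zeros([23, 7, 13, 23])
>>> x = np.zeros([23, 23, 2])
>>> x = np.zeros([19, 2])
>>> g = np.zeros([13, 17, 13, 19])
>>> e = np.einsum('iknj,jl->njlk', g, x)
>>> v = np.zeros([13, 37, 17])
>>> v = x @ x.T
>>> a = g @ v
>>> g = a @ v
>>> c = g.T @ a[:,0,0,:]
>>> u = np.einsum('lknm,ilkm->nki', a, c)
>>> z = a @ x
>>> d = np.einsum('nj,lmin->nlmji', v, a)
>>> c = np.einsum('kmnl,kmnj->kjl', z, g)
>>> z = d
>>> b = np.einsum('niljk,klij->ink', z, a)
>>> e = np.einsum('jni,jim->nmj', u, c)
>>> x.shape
(19, 2)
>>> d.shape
(19, 13, 17, 19, 13)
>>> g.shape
(13, 17, 13, 19)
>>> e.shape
(17, 2, 13)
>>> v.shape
(19, 19)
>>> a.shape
(13, 17, 13, 19)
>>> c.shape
(13, 19, 2)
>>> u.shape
(13, 17, 19)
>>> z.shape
(19, 13, 17, 19, 13)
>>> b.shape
(13, 19, 13)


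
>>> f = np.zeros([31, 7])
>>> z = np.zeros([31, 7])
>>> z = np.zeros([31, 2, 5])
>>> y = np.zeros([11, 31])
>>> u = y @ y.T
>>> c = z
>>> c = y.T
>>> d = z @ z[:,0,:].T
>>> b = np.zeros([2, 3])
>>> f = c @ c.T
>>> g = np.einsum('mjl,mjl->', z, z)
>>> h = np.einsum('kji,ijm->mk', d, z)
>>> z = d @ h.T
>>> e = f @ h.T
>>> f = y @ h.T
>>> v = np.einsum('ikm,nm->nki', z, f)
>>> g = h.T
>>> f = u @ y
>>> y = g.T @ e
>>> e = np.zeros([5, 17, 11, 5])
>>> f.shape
(11, 31)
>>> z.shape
(31, 2, 5)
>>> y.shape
(5, 5)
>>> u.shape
(11, 11)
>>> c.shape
(31, 11)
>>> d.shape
(31, 2, 31)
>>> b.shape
(2, 3)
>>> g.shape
(31, 5)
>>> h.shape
(5, 31)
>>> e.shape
(5, 17, 11, 5)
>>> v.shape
(11, 2, 31)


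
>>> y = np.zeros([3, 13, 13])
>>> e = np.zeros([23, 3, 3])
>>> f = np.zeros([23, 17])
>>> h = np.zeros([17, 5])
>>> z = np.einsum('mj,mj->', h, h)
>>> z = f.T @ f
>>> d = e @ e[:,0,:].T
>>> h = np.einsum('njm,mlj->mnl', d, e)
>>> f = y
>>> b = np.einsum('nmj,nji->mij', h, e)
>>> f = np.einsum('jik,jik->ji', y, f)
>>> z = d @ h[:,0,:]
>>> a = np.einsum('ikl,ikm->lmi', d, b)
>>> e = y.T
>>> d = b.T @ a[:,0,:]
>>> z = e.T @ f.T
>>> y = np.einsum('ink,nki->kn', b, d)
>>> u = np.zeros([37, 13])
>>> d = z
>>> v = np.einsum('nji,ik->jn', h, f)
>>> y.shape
(3, 3)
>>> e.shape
(13, 13, 3)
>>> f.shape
(3, 13)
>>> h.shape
(23, 23, 3)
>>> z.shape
(3, 13, 3)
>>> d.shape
(3, 13, 3)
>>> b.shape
(23, 3, 3)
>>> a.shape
(23, 3, 23)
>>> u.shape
(37, 13)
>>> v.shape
(23, 23)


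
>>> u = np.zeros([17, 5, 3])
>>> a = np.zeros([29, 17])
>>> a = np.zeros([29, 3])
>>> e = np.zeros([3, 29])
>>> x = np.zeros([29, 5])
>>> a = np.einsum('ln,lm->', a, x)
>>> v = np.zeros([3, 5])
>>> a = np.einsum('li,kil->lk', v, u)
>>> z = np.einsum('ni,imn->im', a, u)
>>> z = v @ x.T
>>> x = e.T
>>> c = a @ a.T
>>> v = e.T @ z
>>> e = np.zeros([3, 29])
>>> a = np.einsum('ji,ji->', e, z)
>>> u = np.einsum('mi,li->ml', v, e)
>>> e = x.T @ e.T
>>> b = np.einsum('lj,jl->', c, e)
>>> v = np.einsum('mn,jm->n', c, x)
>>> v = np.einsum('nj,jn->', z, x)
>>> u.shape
(29, 3)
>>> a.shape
()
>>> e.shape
(3, 3)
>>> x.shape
(29, 3)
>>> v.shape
()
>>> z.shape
(3, 29)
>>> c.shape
(3, 3)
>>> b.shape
()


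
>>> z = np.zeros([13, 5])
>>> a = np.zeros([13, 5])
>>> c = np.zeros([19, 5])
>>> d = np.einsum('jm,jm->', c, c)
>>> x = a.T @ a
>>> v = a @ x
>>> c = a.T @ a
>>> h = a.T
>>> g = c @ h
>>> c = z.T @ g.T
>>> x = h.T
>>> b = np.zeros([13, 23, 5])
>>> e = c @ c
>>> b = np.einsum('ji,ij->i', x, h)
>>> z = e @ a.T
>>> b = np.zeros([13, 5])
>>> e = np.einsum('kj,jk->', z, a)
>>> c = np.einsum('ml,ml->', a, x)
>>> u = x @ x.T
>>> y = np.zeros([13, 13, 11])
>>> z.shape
(5, 13)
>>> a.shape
(13, 5)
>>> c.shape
()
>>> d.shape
()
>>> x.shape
(13, 5)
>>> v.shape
(13, 5)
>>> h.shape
(5, 13)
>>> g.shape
(5, 13)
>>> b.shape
(13, 5)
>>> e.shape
()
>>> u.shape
(13, 13)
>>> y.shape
(13, 13, 11)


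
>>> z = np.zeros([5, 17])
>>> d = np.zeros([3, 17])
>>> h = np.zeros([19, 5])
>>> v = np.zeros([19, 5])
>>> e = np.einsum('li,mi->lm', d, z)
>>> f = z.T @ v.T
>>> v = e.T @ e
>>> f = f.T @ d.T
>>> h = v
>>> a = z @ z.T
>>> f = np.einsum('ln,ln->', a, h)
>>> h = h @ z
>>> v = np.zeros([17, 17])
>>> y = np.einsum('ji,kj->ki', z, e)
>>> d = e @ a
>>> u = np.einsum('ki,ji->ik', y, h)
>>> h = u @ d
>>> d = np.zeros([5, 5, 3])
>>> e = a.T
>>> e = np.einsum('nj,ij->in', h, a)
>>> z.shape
(5, 17)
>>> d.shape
(5, 5, 3)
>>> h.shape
(17, 5)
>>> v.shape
(17, 17)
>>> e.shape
(5, 17)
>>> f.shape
()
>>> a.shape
(5, 5)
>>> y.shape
(3, 17)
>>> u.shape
(17, 3)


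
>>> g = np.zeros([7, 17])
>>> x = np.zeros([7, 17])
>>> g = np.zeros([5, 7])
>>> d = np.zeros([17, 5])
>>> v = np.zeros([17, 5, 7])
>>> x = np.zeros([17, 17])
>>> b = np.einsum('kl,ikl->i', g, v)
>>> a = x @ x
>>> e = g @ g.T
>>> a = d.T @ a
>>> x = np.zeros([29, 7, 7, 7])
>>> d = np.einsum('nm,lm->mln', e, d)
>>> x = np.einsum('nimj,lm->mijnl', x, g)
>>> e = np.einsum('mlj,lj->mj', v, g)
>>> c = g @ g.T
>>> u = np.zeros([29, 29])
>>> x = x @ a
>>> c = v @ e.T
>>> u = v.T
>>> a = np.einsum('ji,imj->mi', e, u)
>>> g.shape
(5, 7)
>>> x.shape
(7, 7, 7, 29, 17)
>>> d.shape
(5, 17, 5)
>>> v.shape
(17, 5, 7)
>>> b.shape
(17,)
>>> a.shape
(5, 7)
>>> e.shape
(17, 7)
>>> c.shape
(17, 5, 17)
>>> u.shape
(7, 5, 17)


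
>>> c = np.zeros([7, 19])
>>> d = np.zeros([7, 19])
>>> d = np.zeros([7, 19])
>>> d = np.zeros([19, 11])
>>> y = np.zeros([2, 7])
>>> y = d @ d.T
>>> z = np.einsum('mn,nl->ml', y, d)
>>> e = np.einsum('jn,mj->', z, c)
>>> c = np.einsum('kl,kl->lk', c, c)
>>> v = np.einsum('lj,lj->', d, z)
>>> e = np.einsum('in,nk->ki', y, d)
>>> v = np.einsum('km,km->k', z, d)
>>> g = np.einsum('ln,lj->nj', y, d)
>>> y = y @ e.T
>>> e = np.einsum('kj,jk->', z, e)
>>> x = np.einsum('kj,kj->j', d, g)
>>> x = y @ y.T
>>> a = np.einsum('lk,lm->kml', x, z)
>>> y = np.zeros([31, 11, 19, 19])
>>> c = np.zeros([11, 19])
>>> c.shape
(11, 19)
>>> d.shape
(19, 11)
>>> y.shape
(31, 11, 19, 19)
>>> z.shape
(19, 11)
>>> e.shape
()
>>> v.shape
(19,)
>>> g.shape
(19, 11)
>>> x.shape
(19, 19)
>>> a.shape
(19, 11, 19)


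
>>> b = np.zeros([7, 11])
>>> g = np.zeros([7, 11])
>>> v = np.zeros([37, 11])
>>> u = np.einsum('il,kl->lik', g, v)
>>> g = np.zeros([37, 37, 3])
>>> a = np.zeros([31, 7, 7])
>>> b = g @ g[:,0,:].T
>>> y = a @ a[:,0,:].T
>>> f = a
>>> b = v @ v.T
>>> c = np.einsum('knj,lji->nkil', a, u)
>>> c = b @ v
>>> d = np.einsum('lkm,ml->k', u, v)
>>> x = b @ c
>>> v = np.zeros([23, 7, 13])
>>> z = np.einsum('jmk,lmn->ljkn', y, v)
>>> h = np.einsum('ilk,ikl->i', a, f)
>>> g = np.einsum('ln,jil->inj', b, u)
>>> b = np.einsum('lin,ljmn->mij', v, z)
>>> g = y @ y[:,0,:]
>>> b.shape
(31, 7, 31)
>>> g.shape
(31, 7, 31)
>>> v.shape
(23, 7, 13)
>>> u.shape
(11, 7, 37)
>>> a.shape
(31, 7, 7)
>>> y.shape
(31, 7, 31)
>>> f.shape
(31, 7, 7)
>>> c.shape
(37, 11)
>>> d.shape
(7,)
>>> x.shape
(37, 11)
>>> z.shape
(23, 31, 31, 13)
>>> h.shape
(31,)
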